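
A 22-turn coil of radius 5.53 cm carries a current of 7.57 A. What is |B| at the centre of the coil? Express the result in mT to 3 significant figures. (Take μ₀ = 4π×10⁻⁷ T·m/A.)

For an N-turn flat coil, B = Nμ₀I/(2R) with R = 0.0553 m.
B = 22 × 8.60×10⁻⁵ T = 1.89×10⁻³ T.

B ≈ 1.89 mT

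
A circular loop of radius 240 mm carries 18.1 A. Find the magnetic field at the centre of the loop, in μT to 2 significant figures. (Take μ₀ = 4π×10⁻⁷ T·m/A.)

At the centre of a circular loop the Biot–Savart law gives B = μ₀I/(2R).
B = (4π×10⁻⁷ × 18.1) / (2 × 0.24) = 4.74×10⁻⁵ T.

B ≈ 47 μT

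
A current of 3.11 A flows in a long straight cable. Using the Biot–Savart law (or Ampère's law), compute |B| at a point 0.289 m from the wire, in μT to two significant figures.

B ≈ 2.2 μT

For an infinitely long straight wire, B = μ₀I/(2πd).
B = (4π×10⁻⁷ × 3.11) / (2π × 0.289) = 2.15×10⁻⁶ T.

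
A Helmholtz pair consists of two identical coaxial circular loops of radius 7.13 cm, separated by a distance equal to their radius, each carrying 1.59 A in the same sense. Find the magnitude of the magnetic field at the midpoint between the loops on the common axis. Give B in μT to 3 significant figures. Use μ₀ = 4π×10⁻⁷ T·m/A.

Each loop contributes B = μ₀IR²/[2(R²+z²)^(3/2)] on the axis, with z measured from that loop.
Loop 1 (z = 0.03565 m): B₁ = 1.00×10⁻⁵ T. Loop 2 (z = 0.03565 m): B₂ = 1.00×10⁻⁵ T.
The fields add: B = B₁ + B₂ = 2.01×10⁻⁵ T.

B ≈ 20.1 μT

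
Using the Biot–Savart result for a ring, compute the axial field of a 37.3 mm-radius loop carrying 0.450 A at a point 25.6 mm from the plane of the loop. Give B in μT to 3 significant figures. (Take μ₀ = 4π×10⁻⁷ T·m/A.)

B ≈ 4.25 μT

On the axis of a circular loop, B = μ₀IR² / [2(R²+z²)^(3/2)].
R² + z² = (0.0373)² + (0.0256)² = 0.002047 m², and (R²+z²)^(3/2) = 9.26×10⁻⁵ m³.
B = (4π×10⁻⁷ × 0.450 × 0.001391) / (2 × 9.26×10⁻⁵) = 4.25×10⁻⁶ T.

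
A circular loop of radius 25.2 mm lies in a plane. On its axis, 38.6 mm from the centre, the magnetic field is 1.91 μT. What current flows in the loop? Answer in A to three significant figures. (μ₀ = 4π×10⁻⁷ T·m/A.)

On the axis of a loop, B = μ₀IR²/[2(R²+z²)^(3/2)], so I = 2B(R²+z²)^(3/2)/(μ₀R²).
R² + z² = 0.000635 + 0.00149 = 0.002125 m²; raised to 3/2 gives 9.80×10⁻⁵ m³.
I = 2 × 1.91×10⁻⁶ × 9.80×10⁻⁵ / (1.26×10⁻⁶ × 0.000635) = 0.469 A.

I ≈ 0.469 A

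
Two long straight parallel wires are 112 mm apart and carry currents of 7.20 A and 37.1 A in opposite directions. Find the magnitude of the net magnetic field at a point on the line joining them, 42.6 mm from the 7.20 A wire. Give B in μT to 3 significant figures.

B ≈ 141 μT

Each long wire gives B = μ₀I/(2πd). Distances are d₁ = 0.0426 m and d₂ = 0.0694 m.
B₁ = 3.38×10⁻⁵ T, B₂ = 1.07×10⁻⁴ T.
Between antiparallel currents both contributions point the same way, so they add. B = B₁ + B₂ = 3.38×10⁻⁵ + 1.07×10⁻⁴ = 1.41×10⁻⁴ T.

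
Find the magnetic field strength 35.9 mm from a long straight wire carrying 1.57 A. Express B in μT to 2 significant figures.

For an infinitely long straight wire, B = μ₀I/(2πd).
B = (4π×10⁻⁷ × 1.57) / (2π × 0.0359) = 8.75×10⁻⁶ T.

B ≈ 8.7 μT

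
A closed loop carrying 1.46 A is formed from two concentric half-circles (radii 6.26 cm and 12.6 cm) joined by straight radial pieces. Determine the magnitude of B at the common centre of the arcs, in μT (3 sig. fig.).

B ≈ 3.69 μT

The radial connectors point toward the centre, so dl × r̂ = 0 and they contribute nothing.
Each semicircle gives μ₀I/(4R): inner arc 7.33×10⁻⁶ T, outer arc 3.64×10⁻⁶ T.
The two arcs carry current in opposite angular senses, so their fields oppose: B = |7.33×10⁻⁶ − 3.64×10⁻⁶| = 3.69×10⁻⁶ T.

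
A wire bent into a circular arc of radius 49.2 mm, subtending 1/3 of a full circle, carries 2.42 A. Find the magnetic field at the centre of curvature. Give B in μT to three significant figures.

The Biot–Savart field of a circular arc at its centre is B = μ₀Iφ/(4πR), with φ = 2.094 rad.
B = (4π×10⁻⁷ × 2.42 × 2.094) / (4π × 0.0492) = 1.03×10⁻⁵ T.

B ≈ 10.3 μT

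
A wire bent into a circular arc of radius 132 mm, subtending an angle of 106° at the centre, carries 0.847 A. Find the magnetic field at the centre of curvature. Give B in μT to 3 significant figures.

B ≈ 1.19 μT

The Biot–Savart field of a circular arc at its centre is B = μ₀Iφ/(4πR), with φ = 1.85 rad.
B = (4π×10⁻⁷ × 0.847 × 1.85) / (4π × 0.132) = 1.19×10⁻⁶ T.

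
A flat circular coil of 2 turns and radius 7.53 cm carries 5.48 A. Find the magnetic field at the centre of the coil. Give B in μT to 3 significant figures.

B ≈ 91.5 μT

For an N-turn flat coil, B = Nμ₀I/(2R) with R = 0.0753 m.
B = 2 × 4.57×10⁻⁵ T = 9.15×10⁻⁵ T.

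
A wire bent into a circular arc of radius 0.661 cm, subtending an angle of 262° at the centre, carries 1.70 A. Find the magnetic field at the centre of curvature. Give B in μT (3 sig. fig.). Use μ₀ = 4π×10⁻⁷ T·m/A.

The Biot–Savart field of a circular arc at its centre is B = μ₀Iφ/(4πR), with φ = 4.573 rad.
B = (4π×10⁻⁷ × 1.70 × 4.573) / (4π × 0.00661) = 1.18×10⁻⁴ T.

B ≈ 118 μT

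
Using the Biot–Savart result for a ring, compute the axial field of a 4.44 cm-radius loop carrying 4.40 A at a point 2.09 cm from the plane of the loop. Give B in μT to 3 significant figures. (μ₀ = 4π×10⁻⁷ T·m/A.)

On the axis of a circular loop, B = μ₀IR² / [2(R²+z²)^(3/2)].
R² + z² = (0.0444)² + (0.0209)² = 0.002408 m², and (R²+z²)^(3/2) = 1.18×10⁻⁴ m³.
B = (4π×10⁻⁷ × 4.40 × 0.001971) / (2 × 1.18×10⁻⁴) = 4.61×10⁻⁵ T.

B ≈ 46.1 μT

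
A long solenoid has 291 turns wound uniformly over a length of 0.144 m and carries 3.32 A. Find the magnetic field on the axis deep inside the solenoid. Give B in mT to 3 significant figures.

Inside a long solenoid, B = μ₀nI with n = 2021 turns/m.
B = 4π×10⁻⁷ × 2021 × 3.32 = 8.43×10⁻³ T.

B ≈ 8.43 mT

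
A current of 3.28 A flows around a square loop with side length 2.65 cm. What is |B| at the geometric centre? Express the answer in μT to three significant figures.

B ≈ 140 μT

Each side is a finite straight segment at perpendicular distance d = a/(2 tan(π/4)) = 0.01325 m from the centre, with end-angles ±π/4.
One side contributes B₁ = (μ₀I/4πd)·2 sin(π/4) = 3.50×10⁻⁵ T.
All 4 sides add in the same direction: B = 4 × 3.50×10⁻⁵ = 1.40×10⁻⁴ T.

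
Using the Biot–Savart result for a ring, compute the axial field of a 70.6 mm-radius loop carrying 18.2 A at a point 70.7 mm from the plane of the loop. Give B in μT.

On the axis of a circular loop, B = μ₀IR² / [2(R²+z²)^(3/2)].
R² + z² = (0.0706)² + (0.0707)² = 0.009983 m², and (R²+z²)^(3/2) = 9.97×10⁻⁴ m³.
B = (4π×10⁻⁷ × 18.2 × 0.004984) / (2 × 9.97×10⁻⁴) = 5.71×10⁻⁵ T.

B ≈ 57.1 μT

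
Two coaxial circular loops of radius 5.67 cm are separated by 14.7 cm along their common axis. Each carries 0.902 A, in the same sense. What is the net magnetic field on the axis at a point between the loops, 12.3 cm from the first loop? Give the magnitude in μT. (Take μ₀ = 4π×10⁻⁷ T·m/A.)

B ≈ 8.54 μT

Each loop contributes B = μ₀IR²/[2(R²+z²)^(3/2)] on the axis, with z measured from that loop.
Loop 1 (z = 0.123 m): B₁ = 7.33×10⁻⁷ T. Loop 2 (z = 0.024 m): B₂ = 7.81×10⁻⁶ T.
The fields add: B = B₁ + B₂ = 8.54×10⁻⁶ T.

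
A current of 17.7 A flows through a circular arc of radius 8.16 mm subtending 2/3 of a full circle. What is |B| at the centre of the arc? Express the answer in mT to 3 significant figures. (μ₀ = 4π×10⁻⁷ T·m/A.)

The Biot–Savart field of a circular arc at its centre is B = μ₀Iφ/(4πR), with φ = 4.189 rad.
B = (4π×10⁻⁷ × 17.7 × 4.189) / (4π × 0.00816) = 9.09×10⁻⁴ T.

B ≈ 0.909 mT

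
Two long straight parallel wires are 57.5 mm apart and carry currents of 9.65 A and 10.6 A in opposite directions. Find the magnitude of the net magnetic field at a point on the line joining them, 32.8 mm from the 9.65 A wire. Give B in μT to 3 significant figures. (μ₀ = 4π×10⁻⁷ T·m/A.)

Each long wire gives B = μ₀I/(2πd). Distances are d₁ = 0.0328 m and d₂ = 0.0247 m.
B₁ = 5.88×10⁻⁵ T, B₂ = 8.58×10⁻⁵ T.
Between antiparallel currents both contributions point the same way, so they add. B = B₁ + B₂ = 5.88×10⁻⁵ + 8.58×10⁻⁵ = 1.45×10⁻⁴ T.

B ≈ 145 μT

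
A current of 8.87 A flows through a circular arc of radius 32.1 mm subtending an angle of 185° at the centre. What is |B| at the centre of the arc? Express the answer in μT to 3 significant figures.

B ≈ 89.2 μT

The Biot–Savart field of a circular arc at its centre is B = μ₀Iφ/(4πR), with φ = 3.229 rad.
B = (4π×10⁻⁷ × 8.87 × 3.229) / (4π × 0.0321) = 8.92×10⁻⁵ T.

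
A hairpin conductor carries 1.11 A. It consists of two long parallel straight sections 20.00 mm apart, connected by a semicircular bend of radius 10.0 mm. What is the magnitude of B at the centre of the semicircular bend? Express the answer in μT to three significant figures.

B ≈ 57.1 μT

The semicircular arc contributes B_arc = μ₀I·π/(4πR) = μ₀I/(4R) = 3.49×10⁻⁵ T.
Each semi-infinite lead is at perpendicular distance R = 0.01 m from the centre, with the perpendicular foot at its near end, so it contributes μ₀I/(4πR); both point the same way, together 2.22×10⁻⁵ T.
Arc and leads all point the same direction: B = 3.49×10⁻⁵ + 2.22×10⁻⁵ = 5.71×10⁻⁵ T.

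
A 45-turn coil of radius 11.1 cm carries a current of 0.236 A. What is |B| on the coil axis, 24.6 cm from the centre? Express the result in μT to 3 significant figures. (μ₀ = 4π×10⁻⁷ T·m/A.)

B ≈ 4.18 μT

For an N-turn flat coil, B = Nμ₀IR²/[2(R²+z²)^(3/2)] with R = 0.111 m, z = 0.246 m.
B = 45 × 9.29×10⁻⁸ T = 4.18×10⁻⁶ T.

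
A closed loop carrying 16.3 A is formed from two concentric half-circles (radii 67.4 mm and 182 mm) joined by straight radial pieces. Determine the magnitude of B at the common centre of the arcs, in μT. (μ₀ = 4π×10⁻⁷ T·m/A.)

B ≈ 47.8 μT

The radial connectors point toward the centre, so dl × r̂ = 0 and they contribute nothing.
Each semicircle gives μ₀I/(4R): inner arc 7.60×10⁻⁵ T, outer arc 2.81×10⁻⁵ T.
The two arcs carry current in opposite angular senses, so their fields oppose: B = |7.60×10⁻⁵ − 2.81×10⁻⁵| = 4.78×10⁻⁵ T.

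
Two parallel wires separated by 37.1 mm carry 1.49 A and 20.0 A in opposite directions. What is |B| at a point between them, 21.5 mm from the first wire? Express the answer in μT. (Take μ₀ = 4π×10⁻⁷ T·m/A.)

B ≈ 270 μT

Each long wire gives B = μ₀I/(2πd). Distances are d₁ = 0.0215 m and d₂ = 0.0156 m.
B₁ = 1.39×10⁻⁵ T, B₂ = 2.56×10⁻⁴ T.
Between antiparallel currents both contributions point the same way, so they add. B = B₁ + B₂ = 1.39×10⁻⁵ + 2.56×10⁻⁴ = 2.70×10⁻⁴ T.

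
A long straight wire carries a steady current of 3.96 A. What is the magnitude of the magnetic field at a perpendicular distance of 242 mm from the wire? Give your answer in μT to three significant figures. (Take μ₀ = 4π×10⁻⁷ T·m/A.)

B ≈ 3.27 μT

For an infinitely long straight wire, B = μ₀I/(2πd).
B = (4π×10⁻⁷ × 3.96) / (2π × 0.242) = 3.27×10⁻⁶ T.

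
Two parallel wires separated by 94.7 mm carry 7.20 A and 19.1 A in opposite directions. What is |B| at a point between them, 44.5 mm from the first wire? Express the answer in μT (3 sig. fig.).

B ≈ 108 μT

Each long wire gives B = μ₀I/(2πd). Distances are d₁ = 0.0445 m and d₂ = 0.0502 m.
B₁ = 3.24×10⁻⁵ T, B₂ = 7.61×10⁻⁵ T.
Between antiparallel currents both contributions point the same way, so they add. B = B₁ + B₂ = 3.24×10⁻⁵ + 7.61×10⁻⁵ = 1.08×10⁻⁴ T.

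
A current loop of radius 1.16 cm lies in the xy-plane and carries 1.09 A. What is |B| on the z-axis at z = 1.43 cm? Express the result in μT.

On the axis of a circular loop, B = μ₀IR² / [2(R²+z²)^(3/2)].
R² + z² = (0.0116)² + (0.0143)² = 0.0003391 m², and (R²+z²)^(3/2) = 6.24×10⁻⁶ m³.
B = (4π×10⁻⁷ × 1.09 × 0.0001346) / (2 × 6.24×10⁻⁶) = 1.48×10⁻⁵ T.

B ≈ 14.8 μT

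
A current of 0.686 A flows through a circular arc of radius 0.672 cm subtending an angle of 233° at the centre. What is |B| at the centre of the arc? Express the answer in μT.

B ≈ 41.5 μT

The Biot–Savart field of a circular arc at its centre is B = μ₀Iφ/(4πR), with φ = 4.067 rad.
B = (4π×10⁻⁷ × 0.686 × 4.067) / (4π × 0.00672) = 4.15×10⁻⁵ T.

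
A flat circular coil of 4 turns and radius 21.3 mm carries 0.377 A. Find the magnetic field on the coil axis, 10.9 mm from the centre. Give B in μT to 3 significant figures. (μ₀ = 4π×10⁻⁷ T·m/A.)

For an N-turn flat coil, B = Nμ₀IR²/[2(R²+z²)^(3/2)] with R = 0.0213 m, z = 0.0109 m.
B = 4 × 7.85×10⁻⁶ T = 3.14×10⁻⁵ T.

B ≈ 31.4 μT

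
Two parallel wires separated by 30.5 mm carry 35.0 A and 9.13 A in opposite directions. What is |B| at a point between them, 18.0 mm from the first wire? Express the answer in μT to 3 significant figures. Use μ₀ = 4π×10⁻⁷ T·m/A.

B ≈ 535 μT

Each long wire gives B = μ₀I/(2πd). Distances are d₁ = 0.018 m and d₂ = 0.0125 m.
B₁ = 3.89×10⁻⁴ T, B₂ = 1.46×10⁻⁴ T.
Between antiparallel currents both contributions point the same way, so they add. B = B₁ + B₂ = 3.89×10⁻⁴ + 1.46×10⁻⁴ = 5.35×10⁻⁴ T.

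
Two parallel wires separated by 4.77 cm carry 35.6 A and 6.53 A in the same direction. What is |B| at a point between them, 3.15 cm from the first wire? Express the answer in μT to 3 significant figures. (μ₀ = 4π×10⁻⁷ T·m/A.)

B ≈ 145 μT

Each long wire gives B = μ₀I/(2πd). Distances are d₁ = 0.0315 m and d₂ = 0.0162 m.
B₁ = 2.26×10⁻⁴ T, B₂ = 8.06×10⁻⁵ T.
Between parallel currents the two contributions point in opposite directions, so they subtract. B = |B₁ − B₂| = |2.26×10⁻⁴ − 8.06×10⁻⁵| = 1.45×10⁻⁴ T.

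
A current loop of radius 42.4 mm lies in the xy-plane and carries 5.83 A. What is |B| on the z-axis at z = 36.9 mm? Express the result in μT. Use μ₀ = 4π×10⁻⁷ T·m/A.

On the axis of a circular loop, B = μ₀IR² / [2(R²+z²)^(3/2)].
R² + z² = (0.0424)² + (0.0369)² = 0.003159 m², and (R²+z²)^(3/2) = 1.78×10⁻⁴ m³.
B = (4π×10⁻⁷ × 5.83 × 0.001798) / (2 × 1.78×10⁻⁴) = 3.71×10⁻⁵ T.

B ≈ 37.1 μT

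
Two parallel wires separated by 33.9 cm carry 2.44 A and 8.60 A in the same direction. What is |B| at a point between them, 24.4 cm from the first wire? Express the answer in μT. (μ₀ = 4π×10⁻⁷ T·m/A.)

B ≈ 16.1 μT

Each long wire gives B = μ₀I/(2πd). Distances are d₁ = 0.244 m and d₂ = 0.095 m.
B₁ = 2.00×10⁻⁶ T, B₂ = 1.81×10⁻⁵ T.
Between parallel currents the two contributions point in opposite directions, so they subtract. B = |B₁ − B₂| = |2.00×10⁻⁶ − 1.81×10⁻⁵| = 1.61×10⁻⁵ T.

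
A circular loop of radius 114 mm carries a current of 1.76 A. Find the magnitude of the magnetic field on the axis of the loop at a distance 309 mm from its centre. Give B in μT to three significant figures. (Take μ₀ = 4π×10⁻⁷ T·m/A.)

B ≈ 0.402 μT

On the axis of a circular loop, B = μ₀IR² / [2(R²+z²)^(3/2)].
R² + z² = (0.114)² + (0.309)² = 0.1085 m², and (R²+z²)^(3/2) = 3.57×10⁻² m³.
B = (4π×10⁻⁷ × 1.76 × 0.013) / (2 × 3.57×10⁻²) = 4.02×10⁻⁷ T.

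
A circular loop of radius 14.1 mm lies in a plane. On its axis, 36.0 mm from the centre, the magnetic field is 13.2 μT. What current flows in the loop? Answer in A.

I ≈ 6.11 A

On the axis of a loop, B = μ₀IR²/[2(R²+z²)^(3/2)], so I = 2B(R²+z²)^(3/2)/(μ₀R²).
R² + z² = 0.0001988 + 0.001296 = 0.001495 m²; raised to 3/2 gives 5.78×10⁻⁵ m³.
I = 2 × 1.32×10⁻⁵ × 5.78×10⁻⁵ / (1.26×10⁻⁶ × 0.0001988) = 6.11 A.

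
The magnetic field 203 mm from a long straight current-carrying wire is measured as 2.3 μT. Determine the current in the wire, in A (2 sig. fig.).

I ≈ 2.3 A

For a long straight wire B = μ₀I/(2πd), so I = 2πdB/μ₀.
I = 2π × 0.203 × 2.30×10⁻⁶ / (4π×10⁻⁷) = 2.33 A.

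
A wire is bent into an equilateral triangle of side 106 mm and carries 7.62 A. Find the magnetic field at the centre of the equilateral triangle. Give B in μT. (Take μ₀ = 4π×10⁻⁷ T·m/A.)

B ≈ 129 μT

Each side is a finite straight segment at perpendicular distance d = a/(2 tan(π/3)) = 0.0306 m from the centre, with end-angles ±π/3.
One side contributes B₁ = (μ₀I/4πd)·2 sin(π/3) = 4.31×10⁻⁵ T.
All 3 sides add in the same direction: B = 3 × 4.31×10⁻⁵ = 1.29×10⁻⁴ T.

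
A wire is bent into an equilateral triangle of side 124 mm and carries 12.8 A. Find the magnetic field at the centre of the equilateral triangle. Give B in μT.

B ≈ 186 μT

Each side is a finite straight segment at perpendicular distance d = a/(2 tan(π/3)) = 0.0358 m from the centre, with end-angles ±π/3.
One side contributes B₁ = (μ₀I/4πd)·2 sin(π/3) = 6.19×10⁻⁵ T.
All 3 sides add in the same direction: B = 3 × 6.19×10⁻⁵ = 1.86×10⁻⁴ T.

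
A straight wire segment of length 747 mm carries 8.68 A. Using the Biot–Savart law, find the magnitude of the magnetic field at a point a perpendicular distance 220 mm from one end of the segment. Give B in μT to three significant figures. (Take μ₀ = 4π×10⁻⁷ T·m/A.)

For a finite straight segment, B = (μ₀I/4πd)(sinθ₁ + sinθ₂), where θ₁, θ₂ are the angles from the perpendicular to each end.
The perpendicular foot is at one end, so the two end-offsets along the wire are 0 and L = 0.747 m.
sinθ₁ = 0/√(0²+0.22²) = 0.0000; sinθ₂ = 0.747/√(0.747²+0.22²) = 0.9593.
B = (4π×10⁻⁷ × 8.68) / (4π × 0.22) × (0.0000 + 0.9593) = 3.78×10⁻⁶ T.

B ≈ 3.78 μT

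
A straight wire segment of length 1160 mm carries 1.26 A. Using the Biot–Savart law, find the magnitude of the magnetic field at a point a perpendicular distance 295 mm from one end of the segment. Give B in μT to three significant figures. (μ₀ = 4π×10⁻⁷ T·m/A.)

For a finite straight segment, B = (μ₀I/4πd)(sinθ₁ + sinθ₂), where θ₁, θ₂ are the angles from the perpendicular to each end.
The perpendicular foot is at one end, so the two end-offsets along the wire are 0 and L = 1.16 m.
sinθ₁ = 0/√(0²+0.295²) = 0.0000; sinθ₂ = 1.16/√(1.16²+0.295²) = 0.9692.
B = (4π×10⁻⁷ × 1.26) / (4π × 0.295) × (0.0000 + 0.9692) = 4.14×10⁻⁷ T.

B ≈ 0.414 μT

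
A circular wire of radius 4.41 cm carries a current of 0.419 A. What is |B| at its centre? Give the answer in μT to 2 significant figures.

B ≈ 6.0 μT

At the centre of a circular loop the Biot–Savart law gives B = μ₀I/(2R).
B = (4π×10⁻⁷ × 0.419) / (2 × 0.0441) = 5.97×10⁻⁶ T.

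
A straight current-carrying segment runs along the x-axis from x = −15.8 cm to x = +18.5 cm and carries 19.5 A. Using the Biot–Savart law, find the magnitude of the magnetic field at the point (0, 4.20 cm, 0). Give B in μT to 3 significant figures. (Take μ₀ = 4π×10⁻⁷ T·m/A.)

For a finite straight segment, B = (μ₀I/4πd)(sinθ₁ + sinθ₂), where θ₁, θ₂ are the angles from the perpendicular to each end.
The perpendicular distance is d = 0.042 m; the end-offsets along the wire are a = 0.158 m and b = 0.185 m.
sinθ₁ = 0.158/√(0.158²+0.042²) = 0.9664; sinθ₂ = 0.185/√(0.185²+0.042²) = 0.9752.
B = (4π×10⁻⁷ × 19.5) / (4π × 0.042) × (0.9664 + 0.9752) = 9.01×10⁻⁵ T.

B ≈ 90.1 μT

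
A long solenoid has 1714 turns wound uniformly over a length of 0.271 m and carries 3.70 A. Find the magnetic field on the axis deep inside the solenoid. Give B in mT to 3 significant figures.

Inside a long solenoid, B = μ₀nI with n = 6325 turns/m.
B = 4π×10⁻⁷ × 6325 × 3.70 = 2.94×10⁻² T.

B ≈ 29.4 mT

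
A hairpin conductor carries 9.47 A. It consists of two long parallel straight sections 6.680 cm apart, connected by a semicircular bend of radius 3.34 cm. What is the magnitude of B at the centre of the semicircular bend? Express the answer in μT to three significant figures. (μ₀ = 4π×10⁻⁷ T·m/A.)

The semicircular arc contributes B_arc = μ₀I·π/(4πR) = μ₀I/(4R) = 8.91×10⁻⁵ T.
Each semi-infinite lead is at perpendicular distance R = 0.0334 m from the centre, with the perpendicular foot at its near end, so it contributes μ₀I/(4πR); both point the same way, together 5.67×10⁻⁵ T.
Arc and leads all point the same direction: B = 8.91×10⁻⁵ + 5.67×10⁻⁵ = 1.46×10⁻⁴ T.

B ≈ 146 μT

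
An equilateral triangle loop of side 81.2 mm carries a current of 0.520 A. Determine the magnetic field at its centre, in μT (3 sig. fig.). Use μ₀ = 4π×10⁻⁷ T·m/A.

B ≈ 11.5 μT

Each side is a finite straight segment at perpendicular distance d = a/(2 tan(π/3)) = 0.02344 m from the centre, with end-angles ±π/3.
One side contributes B₁ = (μ₀I/4πd)·2 sin(π/3) = 3.84×10⁻⁶ T.
All 3 sides add in the same direction: B = 3 × 3.84×10⁻⁶ = 1.15×10⁻⁵ T.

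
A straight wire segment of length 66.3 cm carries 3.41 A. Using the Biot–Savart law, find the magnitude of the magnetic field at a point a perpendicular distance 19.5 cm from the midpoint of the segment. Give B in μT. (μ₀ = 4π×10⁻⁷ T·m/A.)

For a finite straight segment, B = (μ₀I/4πd)(sinθ₁ + sinθ₂), where θ₁, θ₂ are the angles from the perpendicular to each end.
The perpendicular from the point meets the wire at its midpoint, so each end is L/2 = 0.3315 m away along the wire.
sinθ₁ = 0.3315/√(0.3315²+0.195²) = 0.8619; sinθ₂ = 0.3315/√(0.3315²+0.195²) = 0.8619.
B = (4π×10⁻⁷ × 3.41) / (4π × 0.195) × (0.8619 + 0.8619) = 3.01×10⁻⁶ T.

B ≈ 3.01 μT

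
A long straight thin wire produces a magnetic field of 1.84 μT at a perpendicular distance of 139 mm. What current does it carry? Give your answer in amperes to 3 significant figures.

For a long straight wire B = μ₀I/(2πd), so I = 2πdB/μ₀.
I = 2π × 0.139 × 1.84×10⁻⁶ / (4π×10⁻⁷) = 1.28 A.

I ≈ 1.28 A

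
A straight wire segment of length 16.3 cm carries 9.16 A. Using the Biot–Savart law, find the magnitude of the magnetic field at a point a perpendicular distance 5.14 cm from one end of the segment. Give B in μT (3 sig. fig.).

B ≈ 17.0 μT

For a finite straight segment, B = (μ₀I/4πd)(sinθ₁ + sinθ₂), where θ₁, θ₂ are the angles from the perpendicular to each end.
The perpendicular foot is at one end, so the two end-offsets along the wire are 0 and L = 0.163 m.
sinθ₁ = 0/√(0²+0.0514²) = 0.0000; sinθ₂ = 0.163/√(0.163²+0.0514²) = 0.9537.
B = (4π×10⁻⁷ × 9.16) / (4π × 0.0514) × (0.0000 + 0.9537) = 1.70×10⁻⁵ T.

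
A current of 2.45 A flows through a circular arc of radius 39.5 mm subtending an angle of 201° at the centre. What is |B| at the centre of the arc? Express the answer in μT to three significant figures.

B ≈ 21.8 μT

The Biot–Savart field of a circular arc at its centre is B = μ₀Iφ/(4πR), with φ = 3.508 rad.
B = (4π×10⁻⁷ × 2.45 × 3.508) / (4π × 0.0395) = 2.18×10⁻⁵ T.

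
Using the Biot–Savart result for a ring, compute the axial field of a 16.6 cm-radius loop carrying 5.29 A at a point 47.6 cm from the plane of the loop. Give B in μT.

On the axis of a circular loop, B = μ₀IR² / [2(R²+z²)^(3/2)].
R² + z² = (0.166)² + (0.476)² = 0.2541 m², and (R²+z²)^(3/2) = 0.128 m³.
B = (4π×10⁻⁷ × 5.29 × 0.02756) / (2 × 0.128) = 7.15×10⁻⁷ T.

B ≈ 0.715 μT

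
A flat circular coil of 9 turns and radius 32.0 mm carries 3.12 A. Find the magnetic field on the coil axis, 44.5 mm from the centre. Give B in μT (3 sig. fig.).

For an N-turn flat coil, B = Nμ₀IR²/[2(R²+z²)^(3/2)] with R = 0.032 m, z = 0.0445 m.
B = 9 × 1.22×10⁻⁵ T = 1.10×10⁻⁴ T.

B ≈ 110 μT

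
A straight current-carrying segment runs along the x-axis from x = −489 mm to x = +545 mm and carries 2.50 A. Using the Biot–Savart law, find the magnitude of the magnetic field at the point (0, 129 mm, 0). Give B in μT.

For a finite straight segment, B = (μ₀I/4πd)(sinθ₁ + sinθ₂), where θ₁, θ₂ are the angles from the perpendicular to each end.
The perpendicular distance is d = 0.129 m; the end-offsets along the wire are a = 0.489 m and b = 0.545 m.
sinθ₁ = 0.489/√(0.489²+0.129²) = 0.9669; sinθ₂ = 0.545/√(0.545²+0.129²) = 0.9731.
B = (4π×10⁻⁷ × 2.50) / (4π × 0.129) × (0.9669 + 0.9731) = 3.76×10⁻⁶ T.

B ≈ 3.76 μT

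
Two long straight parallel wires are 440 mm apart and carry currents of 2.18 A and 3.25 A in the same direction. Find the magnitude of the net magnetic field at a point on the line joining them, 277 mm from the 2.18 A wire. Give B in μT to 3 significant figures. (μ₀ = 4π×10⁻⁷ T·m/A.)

Each long wire gives B = μ₀I/(2πd). Distances are d₁ = 0.277 m and d₂ = 0.163 m.
B₁ = 1.57×10⁻⁶ T, B₂ = 3.99×10⁻⁶ T.
Between parallel currents the two contributions point in opposite directions, so they subtract. B = |B₁ − B₂| = |1.57×10⁻⁶ − 3.99×10⁻⁶| = 2.41×10⁻⁶ T.

B ≈ 2.41 μT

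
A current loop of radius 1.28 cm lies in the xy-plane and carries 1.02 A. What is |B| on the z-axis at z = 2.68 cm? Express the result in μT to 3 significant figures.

B ≈ 4.01 μT

On the axis of a circular loop, B = μ₀IR² / [2(R²+z²)^(3/2)].
R² + z² = (0.0128)² + (0.0268)² = 0.0008821 m², and (R²+z²)^(3/2) = 2.62×10⁻⁵ m³.
B = (4π×10⁻⁷ × 1.02 × 0.0001638) / (2 × 2.62×10⁻⁵) = 4.01×10⁻⁶ T.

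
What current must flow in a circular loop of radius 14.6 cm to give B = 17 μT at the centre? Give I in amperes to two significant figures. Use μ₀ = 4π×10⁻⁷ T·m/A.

I ≈ 4.0 A

At the centre of a circular loop B = μ₀I/(2R), so I = 2RB/μ₀.
With R = 0.146 m, I = 2 × 0.146 × 1.70×10⁻⁵ / (4π×10⁻⁷) = 3.95 A.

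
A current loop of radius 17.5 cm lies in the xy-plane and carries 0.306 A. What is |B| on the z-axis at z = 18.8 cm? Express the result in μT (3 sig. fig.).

On the axis of a circular loop, B = μ₀IR² / [2(R²+z²)^(3/2)].
R² + z² = (0.175)² + (0.188)² = 0.06597 m², and (R²+z²)^(3/2) = 1.69×10⁻² m³.
B = (4π×10⁻⁷ × 0.306 × 0.03063) / (2 × 1.69×10⁻²) = 3.48×10⁻⁷ T.

B ≈ 0.348 μT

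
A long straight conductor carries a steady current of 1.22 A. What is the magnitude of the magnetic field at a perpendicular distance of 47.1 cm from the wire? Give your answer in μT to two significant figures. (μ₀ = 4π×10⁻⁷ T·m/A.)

For an infinitely long straight wire, B = μ₀I/(2πd).
B = (4π×10⁻⁷ × 1.22) / (2π × 0.471) = 5.18×10⁻⁷ T.

B ≈ 0.52 μT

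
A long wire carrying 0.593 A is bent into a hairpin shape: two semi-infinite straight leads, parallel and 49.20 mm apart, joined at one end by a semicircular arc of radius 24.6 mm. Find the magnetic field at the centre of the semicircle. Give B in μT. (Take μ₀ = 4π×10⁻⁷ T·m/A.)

The semicircular arc contributes B_arc = μ₀I·π/(4πR) = μ₀I/(4R) = 7.57×10⁻⁶ T.
Each semi-infinite lead is at perpendicular distance R = 0.0246 m from the centre, with the perpendicular foot at its near end, so it contributes μ₀I/(4πR); both point the same way, together 4.82×10⁻⁶ T.
Arc and leads all point the same direction: B = 7.57×10⁻⁶ + 4.82×10⁻⁶ = 1.24×10⁻⁵ T.

B ≈ 12.4 μT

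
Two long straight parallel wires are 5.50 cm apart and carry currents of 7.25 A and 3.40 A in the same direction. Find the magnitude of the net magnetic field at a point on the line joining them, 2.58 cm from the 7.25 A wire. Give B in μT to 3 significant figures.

Each long wire gives B = μ₀I/(2πd). Distances are d₁ = 0.0258 m and d₂ = 0.0292 m.
B₁ = 5.62×10⁻⁵ T, B₂ = 2.33×10⁻⁵ T.
Between parallel currents the two contributions point in opposite directions, so they subtract. B = |B₁ − B₂| = |5.62×10⁻⁵ − 2.33×10⁻⁵| = 3.29×10⁻⁵ T.

B ≈ 32.9 μT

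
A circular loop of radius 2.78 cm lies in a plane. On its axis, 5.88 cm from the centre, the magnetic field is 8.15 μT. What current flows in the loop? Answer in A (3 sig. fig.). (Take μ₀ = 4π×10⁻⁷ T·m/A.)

On the axis of a loop, B = μ₀IR²/[2(R²+z²)^(3/2)], so I = 2B(R²+z²)^(3/2)/(μ₀R²).
R² + z² = 0.0007728 + 0.003457 = 0.00423 m²; raised to 3/2 gives 2.75×10⁻⁴ m³.
I = 2 × 8.15×10⁻⁶ × 2.75×10⁻⁴ / (1.26×10⁻⁶ × 0.0007728) = 4.62 A.

I ≈ 4.62 A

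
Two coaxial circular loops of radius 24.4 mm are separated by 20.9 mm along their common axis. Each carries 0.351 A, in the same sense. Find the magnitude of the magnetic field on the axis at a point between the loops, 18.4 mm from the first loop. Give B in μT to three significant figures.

Each loop contributes B = μ₀IR²/[2(R²+z²)^(3/2)] on the axis, with z measured from that loop.
Loop 1 (z = 0.0184 m): B₁ = 4.60×10⁻⁶ T. Loop 2 (z = 0.0025 m): B₂ = 8.90×10⁻⁶ T.
The fields add: B = B₁ + B₂ = 1.35×10⁻⁵ T.

B ≈ 13.5 μT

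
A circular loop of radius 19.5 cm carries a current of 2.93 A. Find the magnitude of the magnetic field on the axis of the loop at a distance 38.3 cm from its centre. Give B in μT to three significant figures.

On the axis of a circular loop, B = μ₀IR² / [2(R²+z²)^(3/2)].
R² + z² = (0.195)² + (0.383)² = 0.1847 m², and (R²+z²)^(3/2) = 7.94×10⁻² m³.
B = (4π×10⁻⁷ × 2.93 × 0.03803) / (2 × 7.94×10⁻²) = 8.82×10⁻⁷ T.

B ≈ 0.882 μT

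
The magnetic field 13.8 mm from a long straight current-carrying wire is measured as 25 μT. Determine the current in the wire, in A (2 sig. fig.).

I ≈ 1.7 A

For a long straight wire B = μ₀I/(2πd), so I = 2πdB/μ₀.
I = 2π × 0.0138 × 2.50×10⁻⁵ / (4π×10⁻⁷) = 1.73 A.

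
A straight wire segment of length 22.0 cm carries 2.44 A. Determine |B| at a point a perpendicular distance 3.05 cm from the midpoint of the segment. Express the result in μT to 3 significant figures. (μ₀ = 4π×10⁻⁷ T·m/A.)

B ≈ 15.4 μT

For a finite straight segment, B = (μ₀I/4πd)(sinθ₁ + sinθ₂), where θ₁, θ₂ are the angles from the perpendicular to each end.
The perpendicular from the point meets the wire at its midpoint, so each end is L/2 = 0.11 m away along the wire.
sinθ₁ = 0.11/√(0.11²+0.0305²) = 0.9636; sinθ₂ = 0.11/√(0.11²+0.0305²) = 0.9636.
B = (4π×10⁻⁷ × 2.44) / (4π × 0.0305) × (0.9636 + 0.9636) = 1.54×10⁻⁵ T.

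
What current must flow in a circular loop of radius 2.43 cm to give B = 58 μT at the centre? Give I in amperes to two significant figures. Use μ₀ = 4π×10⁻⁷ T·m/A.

I ≈ 2.2 A

At the centre of a circular loop B = μ₀I/(2R), so I = 2RB/μ₀.
With R = 0.0243 m, I = 2 × 0.0243 × 5.80×10⁻⁵ / (4π×10⁻⁷) = 2.24 A.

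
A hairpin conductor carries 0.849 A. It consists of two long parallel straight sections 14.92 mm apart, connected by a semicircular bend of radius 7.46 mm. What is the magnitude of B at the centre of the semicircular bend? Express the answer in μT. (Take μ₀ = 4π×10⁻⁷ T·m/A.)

The semicircular arc contributes B_arc = μ₀I·π/(4πR) = μ₀I/(4R) = 3.58×10⁻⁵ T.
Each semi-infinite lead is at perpendicular distance R = 0.00746 m from the centre, with the perpendicular foot at its near end, so it contributes μ₀I/(4πR); both point the same way, together 2.28×10⁻⁵ T.
Arc and leads all point the same direction: B = 3.58×10⁻⁵ + 2.28×10⁻⁵ = 5.85×10⁻⁵ T.

B ≈ 58.5 μT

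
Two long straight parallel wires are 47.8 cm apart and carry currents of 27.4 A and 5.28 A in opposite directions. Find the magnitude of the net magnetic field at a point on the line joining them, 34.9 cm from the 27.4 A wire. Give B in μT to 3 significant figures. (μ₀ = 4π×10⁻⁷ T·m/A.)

Each long wire gives B = μ₀I/(2πd). Distances are d₁ = 0.349 m and d₂ = 0.129 m.
B₁ = 1.57×10⁻⁵ T, B₂ = 8.19×10⁻⁶ T.
Between antiparallel currents both contributions point the same way, so they add. B = B₁ + B₂ = 1.57×10⁻⁵ + 8.19×10⁻⁶ = 2.39×10⁻⁵ T.

B ≈ 23.9 μT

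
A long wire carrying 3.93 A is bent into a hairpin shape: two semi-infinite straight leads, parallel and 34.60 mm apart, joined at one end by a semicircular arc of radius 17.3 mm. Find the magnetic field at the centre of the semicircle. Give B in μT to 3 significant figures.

The semicircular arc contributes B_arc = μ₀I·π/(4πR) = μ₀I/(4R) = 7.14×10⁻⁵ T.
Each semi-infinite lead is at perpendicular distance R = 0.0173 m from the centre, with the perpendicular foot at its near end, so it contributes μ₀I/(4πR); both point the same way, together 4.54×10⁻⁵ T.
Arc and leads all point the same direction: B = 7.14×10⁻⁵ + 4.54×10⁻⁵ = 1.17×10⁻⁴ T.

B ≈ 117 μT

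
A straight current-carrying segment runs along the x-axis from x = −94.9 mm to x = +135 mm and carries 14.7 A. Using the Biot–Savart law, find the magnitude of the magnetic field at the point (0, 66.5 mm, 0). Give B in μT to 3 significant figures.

For a finite straight segment, B = (μ₀I/4πd)(sinθ₁ + sinθ₂), where θ₁, θ₂ are the angles from the perpendicular to each end.
The perpendicular distance is d = 0.0665 m; the end-offsets along the wire are a = 0.0949 m and b = 0.135 m.
sinθ₁ = 0.0949/√(0.0949²+0.0665²) = 0.8189; sinθ₂ = 0.135/√(0.135²+0.0665²) = 0.8971.
B = (4π×10⁻⁷ × 14.7) / (4π × 0.0665) × (0.8189 + 0.8971) = 3.79×10⁻⁵ T.

B ≈ 37.9 μT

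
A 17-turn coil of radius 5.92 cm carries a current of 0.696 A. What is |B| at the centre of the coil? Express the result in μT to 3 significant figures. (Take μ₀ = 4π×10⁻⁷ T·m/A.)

For an N-turn flat coil, B = Nμ₀I/(2R) with R = 0.0592 m.
B = 17 × 7.39×10⁻⁶ T = 1.26×10⁻⁴ T.

B ≈ 126 μT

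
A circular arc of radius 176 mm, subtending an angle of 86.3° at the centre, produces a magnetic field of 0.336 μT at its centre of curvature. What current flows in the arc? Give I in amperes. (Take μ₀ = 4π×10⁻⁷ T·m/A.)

For a circular arc, B = μ₀Iφ/(4πR) with φ in radians; here φ = 1.506 rad.
So I = 4πRB/(μ₀φ) = 4π × 0.176 × 3.36×10⁻⁷ / (4π×10⁻⁷ × 1.506) = 0.393 A.

I ≈ 0.393 A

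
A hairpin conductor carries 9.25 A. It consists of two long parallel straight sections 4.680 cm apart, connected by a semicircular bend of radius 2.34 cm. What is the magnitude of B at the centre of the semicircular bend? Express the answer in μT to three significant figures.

The semicircular arc contributes B_arc = μ₀I·π/(4πR) = μ₀I/(4R) = 1.24×10⁻⁴ T.
Each semi-infinite lead is at perpendicular distance R = 0.0234 m from the centre, with the perpendicular foot at its near end, so it contributes μ₀I/(4πR); both point the same way, together 7.91×10⁻⁵ T.
Arc and leads all point the same direction: B = 1.24×10⁻⁴ + 7.91×10⁻⁵ = 2.03×10⁻⁴ T.

B ≈ 203 μT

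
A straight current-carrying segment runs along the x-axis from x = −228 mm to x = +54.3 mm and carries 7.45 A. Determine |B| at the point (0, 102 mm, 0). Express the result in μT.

B ≈ 10.1 μT

For a finite straight segment, B = (μ₀I/4πd)(sinθ₁ + sinθ₂), where θ₁, θ₂ are the angles from the perpendicular to each end.
The perpendicular distance is d = 0.102 m; the end-offsets along the wire are a = 0.228 m and b = 0.0543 m.
sinθ₁ = 0.228/√(0.228²+0.102²) = 0.9128; sinθ₂ = 0.0543/√(0.0543²+0.102²) = 0.4699.
B = (4π×10⁻⁷ × 7.45) / (4π × 0.102) × (0.9128 + 0.4699) = 1.01×10⁻⁵ T.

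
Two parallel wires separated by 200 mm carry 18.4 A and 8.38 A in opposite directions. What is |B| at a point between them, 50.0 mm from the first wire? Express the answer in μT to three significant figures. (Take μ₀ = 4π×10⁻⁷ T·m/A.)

Each long wire gives B = μ₀I/(2πd). Distances are d₁ = 0.05 m and d₂ = 0.15 m.
B₁ = 7.36×10⁻⁵ T, B₂ = 1.12×10⁻⁵ T.
Between antiparallel currents both contributions point the same way, so they add. B = B₁ + B₂ = 7.36×10⁻⁵ + 1.12×10⁻⁵ = 8.48×10⁻⁵ T.

B ≈ 84.8 μT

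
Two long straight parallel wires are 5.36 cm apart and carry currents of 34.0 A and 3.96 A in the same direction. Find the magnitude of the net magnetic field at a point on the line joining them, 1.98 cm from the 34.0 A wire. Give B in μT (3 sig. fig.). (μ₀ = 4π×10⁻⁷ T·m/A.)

Each long wire gives B = μ₀I/(2πd). Distances are d₁ = 0.0198 m and d₂ = 0.0338 m.
B₁ = 3.43×10⁻⁴ T, B₂ = 2.34×10⁻⁵ T.
Between parallel currents the two contributions point in opposite directions, so they subtract. B = |B₁ − B₂| = |3.43×10⁻⁴ − 2.34×10⁻⁵| = 3.20×10⁻⁴ T.

B ≈ 320 μT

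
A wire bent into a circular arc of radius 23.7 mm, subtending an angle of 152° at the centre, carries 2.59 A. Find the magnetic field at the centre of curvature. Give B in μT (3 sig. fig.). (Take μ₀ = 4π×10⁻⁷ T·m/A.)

The Biot–Savart field of a circular arc at its centre is B = μ₀Iφ/(4πR), with φ = 2.653 rad.
B = (4π×10⁻⁷ × 2.59 × 2.653) / (4π × 0.0237) = 2.90×10⁻⁵ T.

B ≈ 29.0 μT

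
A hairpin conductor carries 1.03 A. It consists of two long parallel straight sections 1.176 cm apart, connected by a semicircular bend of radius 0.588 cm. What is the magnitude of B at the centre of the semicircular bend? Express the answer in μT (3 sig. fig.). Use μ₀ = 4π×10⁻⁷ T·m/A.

The semicircular arc contributes B_arc = μ₀I·π/(4πR) = μ₀I/(4R) = 5.50×10⁻⁵ T.
Each semi-infinite lead is at perpendicular distance R = 0.00588 m from the centre, with the perpendicular foot at its near end, so it contributes μ₀I/(4πR); both point the same way, together 3.50×10⁻⁵ T.
Arc and leads all point the same direction: B = 5.50×10⁻⁵ + 3.50×10⁻⁵ = 9.01×10⁻⁵ T.

B ≈ 90.1 μT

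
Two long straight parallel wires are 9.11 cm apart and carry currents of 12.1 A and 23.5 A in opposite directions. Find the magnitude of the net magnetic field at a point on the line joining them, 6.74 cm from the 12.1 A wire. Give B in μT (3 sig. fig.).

Each long wire gives B = μ₀I/(2πd). Distances are d₁ = 0.0674 m and d₂ = 0.0237 m.
B₁ = 3.59×10⁻⁵ T, B₂ = 1.98×10⁻⁴ T.
Between antiparallel currents both contributions point the same way, so they add. B = B₁ + B₂ = 3.59×10⁻⁵ + 1.98×10⁻⁴ = 2.34×10⁻⁴ T.

B ≈ 234 μT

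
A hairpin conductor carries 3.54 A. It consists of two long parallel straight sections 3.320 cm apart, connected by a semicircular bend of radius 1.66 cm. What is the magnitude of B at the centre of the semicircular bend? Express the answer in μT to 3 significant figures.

The semicircular arc contributes B_arc = μ₀I·π/(4πR) = μ₀I/(4R) = 6.70×10⁻⁵ T.
Each semi-infinite lead is at perpendicular distance R = 0.0166 m from the centre, with the perpendicular foot at its near end, so it contributes μ₀I/(4πR); both point the same way, together 4.27×10⁻⁵ T.
Arc and leads all point the same direction: B = 6.70×10⁻⁵ + 4.27×10⁻⁵ = 1.10×10⁻⁴ T.

B ≈ 110 μT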